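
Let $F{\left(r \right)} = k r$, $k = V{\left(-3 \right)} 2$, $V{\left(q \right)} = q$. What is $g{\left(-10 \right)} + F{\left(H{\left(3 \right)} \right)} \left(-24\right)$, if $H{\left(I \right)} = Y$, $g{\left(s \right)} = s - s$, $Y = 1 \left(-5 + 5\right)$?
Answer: $0$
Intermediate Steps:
$Y = 0$ ($Y = 1 \cdot 0 = 0$)
$k = -6$ ($k = \left(-3\right) 2 = -6$)
$g{\left(s \right)} = 0$
$H{\left(I \right)} = 0$
$F{\left(r \right)} = - 6 r$
$g{\left(-10 \right)} + F{\left(H{\left(3 \right)} \right)} \left(-24\right) = 0 + \left(-6\right) 0 \left(-24\right) = 0 + 0 \left(-24\right) = 0 + 0 = 0$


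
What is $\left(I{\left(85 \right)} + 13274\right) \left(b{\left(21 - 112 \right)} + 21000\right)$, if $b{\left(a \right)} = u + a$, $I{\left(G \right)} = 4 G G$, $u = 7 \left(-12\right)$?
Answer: $878273550$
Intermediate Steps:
$u = -84$
$I{\left(G \right)} = 4 G^{2}$
$b{\left(a \right)} = -84 + a$
$\left(I{\left(85 \right)} + 13274\right) \left(b{\left(21 - 112 \right)} + 21000\right) = \left(4 \cdot 85^{2} + 13274\right) \left(\left(-84 + \left(21 - 112\right)\right) + 21000\right) = \left(4 \cdot 7225 + 13274\right) \left(\left(-84 + \left(21 - 112\right)\right) + 21000\right) = \left(28900 + 13274\right) \left(\left(-84 - 91\right) + 21000\right) = 42174 \left(-175 + 21000\right) = 42174 \cdot 20825 = 878273550$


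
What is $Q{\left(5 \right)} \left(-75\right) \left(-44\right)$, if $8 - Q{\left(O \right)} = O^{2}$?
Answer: $-56100$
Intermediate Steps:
$Q{\left(O \right)} = 8 - O^{2}$
$Q{\left(5 \right)} \left(-75\right) \left(-44\right) = \left(8 - 5^{2}\right) \left(-75\right) \left(-44\right) = \left(8 - 25\right) \left(-75\right) \left(-44\right) = \left(-17\right) \left(-75\right) \left(-44\right) = 1275 \left(-44\right) = -56100$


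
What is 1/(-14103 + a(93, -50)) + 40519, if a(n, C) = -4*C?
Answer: 563335656/13903 ≈ 40519.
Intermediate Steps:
1/(-14103 + a(93, -50)) + 40519 = 1/(-14103 - 4*(-50)) + 40519 = 1/(-14103 + 200) + 40519 = 1/(-13903) + 40519 = -1/13903 + 40519 = 563335656/13903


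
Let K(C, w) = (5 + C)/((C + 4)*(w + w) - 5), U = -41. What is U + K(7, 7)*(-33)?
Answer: -6505/149 ≈ -43.658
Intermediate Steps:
K(C, w) = (5 + C)/(-5 + 2*w*(4 + C)) (K(C, w) = (5 + C)/((4 + C)*(2*w) - 5) = (5 + C)/(2*w*(4 + C) - 5) = (5 + C)/(-5 + 2*w*(4 + C)))
U + K(7, 7)*(-33) = -41 + ((5 + 7)/(-5 + 8*7 + 2*7*7))*(-33) = -41 + (12/(-5 + 56 + 98))*(-33) = -41 + (12/149)*(-33) = -41 - 396/149 = -6505/149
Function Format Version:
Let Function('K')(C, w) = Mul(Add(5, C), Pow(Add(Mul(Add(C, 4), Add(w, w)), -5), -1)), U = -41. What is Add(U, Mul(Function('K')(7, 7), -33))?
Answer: Rational(-6505, 149) ≈ -43.658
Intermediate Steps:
Function('K')(C, w) = Mul(Pow(Add(-5, Mul(2, w, Add(4, C))), -1), Add(5, C)) (Function('K')(C, w) = Mul(Add(5, C), Pow(Add(Mul(Add(4, C), Mul(2, w)), -5), -1)) = Mul(Add(5, C), Pow(Add(Mul(2, w, Add(4, C)), -5), -1)) = Mul(Add(5, C), Pow(Add(-5, Mul(2, w, Add(4, C))), -1)) = Mul(Pow(Add(-5, Mul(2, w, Add(4, C))), -1), Add(5, C)))
Add(U, Mul(Function('K')(7, 7), -33)) = Add(-41, Mul(Mul(Pow(Add(-5, Mul(8, 7), Mul(2, 7, 7)), -1), Add(5, 7)), -33)) = Add(-41, Mul(Mul(Pow(Add(-5, 56, 98), -1), 12), -33)) = Add(-41, Mul(Mul(Pow(149, -1), 12), -33)) = Add(-41, Mul(Mul(Rational(1, 149), 12), -33)) = Add(-41, Mul(Rational(12, 149), -33)) = Add(-41, Rational(-396, 149)) = Rational(-6505, 149)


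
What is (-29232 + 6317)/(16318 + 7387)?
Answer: -4583/4741 ≈ -0.96667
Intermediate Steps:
(-29232 + 6317)/(16318 + 7387) = -22915/23705 = -22915*1/23705 = -4583/4741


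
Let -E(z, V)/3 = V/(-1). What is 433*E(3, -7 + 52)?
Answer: 58455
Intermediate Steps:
E(z, V) = 3*V (E(z, V) = -3*V/(-1) = -3*V*(-1) = -(-3)*V = 3*V)
433*E(3, -7 + 52) = 433*(3*(-7 + 52)) = 433*(3*45) = 433*135 = 58455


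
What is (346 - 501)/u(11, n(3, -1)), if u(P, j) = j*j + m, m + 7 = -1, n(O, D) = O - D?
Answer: -155/8 ≈ -19.375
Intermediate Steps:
m = -8 (m = -7 - 1 = -8)
u(P, j) = -8 + j**2 (u(P, j) = j*j - 8 = j**2 - 8 = -8 + j**2)
(346 - 501)/u(11, n(3, -1)) = (346 - 501)/(-8 + (3 - 1*(-1))**2) = -155/(-8 + (3 + 1)**2) = -155/(-8 + 4**2) = -155/(-8 + 16) = -155/8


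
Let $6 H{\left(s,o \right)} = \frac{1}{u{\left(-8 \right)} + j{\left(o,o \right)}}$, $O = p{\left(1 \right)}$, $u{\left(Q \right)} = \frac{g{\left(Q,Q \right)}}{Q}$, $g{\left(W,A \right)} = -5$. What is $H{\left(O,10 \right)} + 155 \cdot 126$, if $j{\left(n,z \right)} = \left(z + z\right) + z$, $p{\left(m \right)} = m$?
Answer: $\frac{14354554}{735} \approx 19530.0$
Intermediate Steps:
$u{\left(Q \right)} = - \frac{5}{Q}$
$j{\left(n,z \right)} = 3 z$ ($j{\left(n,z \right)} = 2 z + z = 3 z$)
$O = 1$
$H{\left(s,o \right)} = \frac{1}{6 \left(\frac{5}{8} + 3 o\right)}$ ($H{\left(s,o \right)} = \frac{1}{6 \left(- \frac{5}{-8} + 3 o\right)} = \frac{1}{6 \left(\left(-5\right) \left(- \frac{1}{8}\right) + 3 o\right)} = \frac{1}{6 \left(\frac{5}{8} + 3 o\right)}$)
$H{\left(O,10 \right)} + 155 \cdot 126 = \frac{4}{3 \left(5 + 24 \cdot 10\right)} + 155 \cdot 126 = \frac{4}{3 \left(5 + 240\right)} + 19530 = \frac{4}{3 \cdot 245} + 19530 = \frac{4}{3} \cdot \frac{1}{245} + 19530 = \frac{4}{735} + 19530 = \frac{14354554}{735}$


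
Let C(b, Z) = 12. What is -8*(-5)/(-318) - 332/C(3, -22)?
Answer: -1473/53 ≈ -27.792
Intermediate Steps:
-8*(-5)/(-318) - 332/C(3, -22) = -8*(-5)/(-318) - 332/12 = 40*(-1/318) - 332*1/12 = -20/159 - 83/3 = -1473/53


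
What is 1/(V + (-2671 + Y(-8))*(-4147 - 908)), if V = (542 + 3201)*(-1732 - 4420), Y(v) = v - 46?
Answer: -1/9252061 ≈ -1.0808e-7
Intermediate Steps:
Y(v) = -46 + v
V = -23026936 (V = 3743*(-6152) = -23026936)
1/(V + (-2671 + Y(-8))*(-4147 - 908)) = 1/(-23026936 + (-2671 + (-46 - 8))*(-4147 - 908)) = 1/(-23026936 + (-2671 - 54)*(-5055)) = 1/(-23026936 - 2725*(-5055)) = 1/(-23026936 + 13774875) = 1/(-9252061) = -1/9252061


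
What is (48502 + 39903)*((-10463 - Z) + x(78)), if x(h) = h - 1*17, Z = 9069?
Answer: -1721333755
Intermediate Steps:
x(h) = -17 + h (x(h) = h - 17 = -17 + h)
(48502 + 39903)*((-10463 - Z) + x(78)) = (48502 + 39903)*((-10463 - 1*9069) + (-17 + 78)) = 88405*((-10463 - 9069) + 61) = 88405*(-19532 + 61) = 88405*(-19471) = -1721333755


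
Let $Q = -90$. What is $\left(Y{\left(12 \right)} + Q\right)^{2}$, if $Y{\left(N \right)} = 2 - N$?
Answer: $10000$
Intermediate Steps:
$\left(Y{\left(12 \right)} + Q\right)^{2} = \left(\left(2 - 12\right) - 90\right)^{2} = \left(-10 - 90\right)^{2} = \left(-100\right)^{2} = 10000$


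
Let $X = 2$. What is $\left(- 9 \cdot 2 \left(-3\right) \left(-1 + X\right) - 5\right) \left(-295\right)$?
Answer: $-14455$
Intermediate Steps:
$\left(- 9 \cdot 2 \left(-3\right) \left(-1 + X\right) - 5\right) \left(-295\right) = \left(- 9 \cdot 2 \left(-3\right) \left(-1 + 2\right) - 5\right) \left(-295\right) = \left(- 9 \left(\left(-6\right) 1\right) - 5\right) \left(-295\right) = \left(\left(-9\right) \left(-6\right) - 5\right) \left(-295\right) = \left(54 - 5\right) \left(-295\right) = 49 \left(-295\right) = -14455$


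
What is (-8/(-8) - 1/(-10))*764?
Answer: 4202/5 ≈ 840.40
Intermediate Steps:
(-8/(-8) - 1/(-10))*764 = (-8*(-⅛) - 1*(-⅒))*764 = (1 + ⅒)*764 = (11/10)*764 = 4202/5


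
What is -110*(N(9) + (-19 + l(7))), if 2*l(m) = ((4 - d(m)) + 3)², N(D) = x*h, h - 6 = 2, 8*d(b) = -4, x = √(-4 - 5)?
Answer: -4015/4 - 2640*I ≈ -1003.8 - 2640.0*I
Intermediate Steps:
x = 3*I (x = √(-9) = 3*I ≈ 3.0*I)
d(b) = -½ (d(b) = (⅛)*(-4) = -½)
h = 8 (h = 6 + 2 = 8)
N(D) = 24*I (N(D) = (3*I)*8 = 24*I)
l(m) = 225/8 (l(m) = ((4 - 1*(-½)) + 3)²/2 = ((4 + ½) + 3)²/2 = (9/2 + 3)²/2 = (15/2)²/2 = (½)*(225/4) = 225/8)
-110*(N(9) + (-19 + l(7))) = -110*(24*I + (-19 + 225/8)) = -110*(24*I + 73/8) = -110*(73/8 + 24*I) = -4015/4 - 2640*I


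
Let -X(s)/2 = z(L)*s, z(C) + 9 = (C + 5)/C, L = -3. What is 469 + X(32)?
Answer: 3263/3 ≈ 1087.7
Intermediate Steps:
z(C) = -9 + (5 + C)/C (z(C) = -9 + (C + 5)/C = -9 + (5 + C)/C)
X(s) = 58*s/3 (X(s) = -2*(-8 + 5/(-3))*s = -2*(-8 + 5*(-1/3))*s = -2*(-8 - 5/3)*s = -(-58)*s/3 = 58*s/3)
469 + X(32) = 469 + (58/3)*32 = 469 + 1856/3 = 3263/3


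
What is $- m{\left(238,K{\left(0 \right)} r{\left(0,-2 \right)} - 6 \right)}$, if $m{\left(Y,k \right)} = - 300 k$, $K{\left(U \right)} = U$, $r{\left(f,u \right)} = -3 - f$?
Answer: $-1800$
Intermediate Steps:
$- m{\left(238,K{\left(0 \right)} r{\left(0,-2 \right)} - 6 \right)} = - \left(-300\right) \left(0 \left(-3 - 0\right) - 6\right) = - \left(-300\right) \left(0 \left(-3 + 0\right) - 6\right) = - \left(-300\right) \left(0 \left(-3\right) - 6\right) = - \left(-300\right) \left(0 - 6\right) = - \left(-300\right) \left(-6\right) = \left(-1\right) 1800 = -1800$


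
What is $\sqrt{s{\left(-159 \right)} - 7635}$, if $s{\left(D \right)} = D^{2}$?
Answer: $\sqrt{17646} \approx 132.84$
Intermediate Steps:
$\sqrt{s{\left(-159 \right)} - 7635} = \sqrt{\left(-159\right)^{2} - 7635} = \sqrt{25281 - 7635} = \sqrt{17646}$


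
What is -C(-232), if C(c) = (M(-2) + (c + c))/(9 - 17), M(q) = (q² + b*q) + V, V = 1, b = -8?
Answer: -443/8 ≈ -55.375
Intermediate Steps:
M(q) = 1 + q² - 8*q (M(q) = (q² - 8*q) + 1 = 1 + q² - 8*q)
C(c) = -21/8 - c/4 (C(c) = ((1 + (-2)² - 8*(-2)) + (c + c))/(9 - 17) = ((1 + 4 + 16) + 2*c)/(-8) = (21 + 2*c)*(-⅛) = -21/8 - c/4)
-C(-232) = -(-21/8 - ¼*(-232)) = -(-21/8 + 58) = -1*443/8 = -443/8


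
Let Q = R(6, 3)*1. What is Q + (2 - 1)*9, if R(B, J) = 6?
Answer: 15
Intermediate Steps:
Q = 6 (Q = 6*1 = 6)
Q + (2 - 1)*9 = 6 + (2 - 1)*9 = 6 + 1*9 = 6 + 9 = 15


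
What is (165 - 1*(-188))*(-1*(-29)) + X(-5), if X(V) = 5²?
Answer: 10262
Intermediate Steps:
X(V) = 25
(165 - 1*(-188))*(-1*(-29)) + X(-5) = (165 - 1*(-188))*(-1*(-29)) + 25 = (165 + 188)*29 + 25 = 353*29 + 25 = 10237 + 25 = 10262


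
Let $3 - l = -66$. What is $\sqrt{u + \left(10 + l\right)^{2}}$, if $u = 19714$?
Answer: $\sqrt{25955} \approx 161.11$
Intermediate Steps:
$l = 69$ ($l = 3 - -66 = 3 + 66 = 69$)
$\sqrt{u + \left(10 + l\right)^{2}} = \sqrt{19714 + \left(10 + 69\right)^{2}} = \sqrt{19714 + 79^{2}} = \sqrt{19714 + 6241} = \sqrt{25955}$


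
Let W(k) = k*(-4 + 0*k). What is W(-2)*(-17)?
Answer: -136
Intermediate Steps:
W(k) = -4*k (W(k) = k*(-4 + 0) = k*(-4) = -4*k)
W(-2)*(-17) = -4*(-2)*(-17) = 8*(-17) = -136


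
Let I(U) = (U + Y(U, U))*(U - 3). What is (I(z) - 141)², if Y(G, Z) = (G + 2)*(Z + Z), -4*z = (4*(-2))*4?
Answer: 488601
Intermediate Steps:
z = 8 (z = -4*(-2)*4/4 = -(-2)*4 = -¼*(-32) = 8)
Y(G, Z) = 2*Z*(2 + G) (Y(G, Z) = (2 + G)*(2*Z) = 2*Z*(2 + G))
I(U) = (-3 + U)*(U + 2*U*(2 + U)) (I(U) = (U + 2*U*(2 + U))*(U - 3) = (U + 2*U*(2 + U))*(-3 + U) = (-3 + U)*(U + 2*U*(2 + U)))
(I(z) - 141)² = (8*(-15 - 1*8 + 2*8²) - 141)² = (8*(-15 - 8 + 2*64) - 141)² = (8*(-15 - 8 + 128) - 141)² = (8*105 - 141)² = (840 - 141)² = 699² = 488601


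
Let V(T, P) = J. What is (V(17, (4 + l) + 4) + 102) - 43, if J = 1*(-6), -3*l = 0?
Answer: 53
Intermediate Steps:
l = 0 (l = -⅓*0 = 0)
J = -6
V(T, P) = -6
(V(17, (4 + l) + 4) + 102) - 43 = (-6 + 102) - 43 = 96 - 43 = 53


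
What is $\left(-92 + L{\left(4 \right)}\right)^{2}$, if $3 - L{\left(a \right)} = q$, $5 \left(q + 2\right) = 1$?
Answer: $\frac{190096}{25} \approx 7603.8$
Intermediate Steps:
$q = - \frac{9}{5}$ ($q = -2 + \frac{1}{5} \cdot 1 = -2 + \frac{1}{5} = - \frac{9}{5} \approx -1.8$)
$L{\left(a \right)} = \frac{24}{5}$ ($L{\left(a \right)} = 3 - - \frac{9}{5} = 3 + \frac{9}{5} = \frac{24}{5}$)
$\left(-92 + L{\left(4 \right)}\right)^{2} = \left(-92 + \frac{24}{5}\right)^{2} = \left(- \frac{436}{5}\right)^{2} = \frac{190096}{25}$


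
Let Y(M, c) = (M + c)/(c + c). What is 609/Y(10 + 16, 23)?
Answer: 4002/7 ≈ 571.71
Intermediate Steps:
Y(M, c) = (M + c)/(2*c) (Y(M, c) = (M + c)/((2*c)) = (M + c)*(1/(2*c)) = (M + c)/(2*c))
609/Y(10 + 16, 23) = 609/(((½)*((10 + 16) + 23)/23)) = 609/(((½)*(1/23)*(26 + 23))) = 609/(((½)*(1/23)*49)) = 609/(49/46) = 609*(46/49) = 4002/7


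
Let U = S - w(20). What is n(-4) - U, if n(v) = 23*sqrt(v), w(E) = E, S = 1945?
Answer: -1925 + 46*I ≈ -1925.0 + 46.0*I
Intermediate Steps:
U = 1925 (U = 1945 - 1*20 = 1945 - 20 = 1925)
n(-4) - U = 23*sqrt(-4) - 1*1925 = 23*(2*I) - 1925 = 46*I - 1925 = -1925 + 46*I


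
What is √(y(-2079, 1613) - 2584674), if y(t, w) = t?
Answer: 3*I*√287417 ≈ 1608.3*I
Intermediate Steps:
√(y(-2079, 1613) - 2584674) = √(-2079 - 2584674) = √(-2586753) = 3*I*√287417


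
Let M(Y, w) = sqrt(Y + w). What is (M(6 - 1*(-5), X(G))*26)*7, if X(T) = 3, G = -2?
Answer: 182*sqrt(14) ≈ 680.98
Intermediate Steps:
(M(6 - 1*(-5), X(G))*26)*7 = (sqrt((6 - 1*(-5)) + 3)*26)*7 = (sqrt((6 + 5) + 3)*26)*7 = (sqrt(11 + 3)*26)*7 = (sqrt(14)*26)*7 = (26*sqrt(14))*7 = 182*sqrt(14)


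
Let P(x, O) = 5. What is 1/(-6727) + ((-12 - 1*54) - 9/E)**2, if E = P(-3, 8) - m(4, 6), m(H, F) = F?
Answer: 21856022/6727 ≈ 3249.0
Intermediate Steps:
E = -1 (E = 5 - 1*6 = 5 - 6 = -1)
1/(-6727) + ((-12 - 1*54) - 9/E)**2 = 1/(-6727) + ((-12 - 1*54) - 9/(-1))**2 = -1/6727 + ((-12 - 54) - 9*(-1))**2 = -1/6727 + (-66 + 9)**2 = -1/6727 + (-57)**2 = -1/6727 + 3249 = 21856022/6727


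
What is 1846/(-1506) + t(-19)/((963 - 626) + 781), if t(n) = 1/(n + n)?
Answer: -39213485/31990452 ≈ -1.2258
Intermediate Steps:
t(n) = 1/(2*n)
1846/(-1506) + t(-19)/((963 - 626) + 781) = 1846/(-1506) + ((½)/(-19))/((963 - 626) + 781) = 1846*(-1/1506) + ((½)*(-1/19))/(337 + 781) = -923/753 - 1/38/1118 = -923/753 - 1/38*1/1118 = -923/753 - 1/42484 = -39213485/31990452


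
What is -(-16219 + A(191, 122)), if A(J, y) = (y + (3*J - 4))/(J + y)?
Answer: 5075856/313 ≈ 16217.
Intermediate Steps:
A(J, y) = (-4 + y + 3*J)/(J + y) (A(J, y) = (y + (-4 + 3*J))/(J + y) = (-4 + y + 3*J)/(J + y))
-(-16219 + A(191, 122)) = -(-16219 + (-4 + 122 + 3*191)/(191 + 122)) = -(-16219 + (-4 + 122 + 573)/313) = -(-16219 + (1/313)*691) = -(-16219 + 691/313) = -1*(-5075856/313) = 5075856/313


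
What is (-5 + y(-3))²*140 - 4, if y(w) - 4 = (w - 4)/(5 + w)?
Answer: 2831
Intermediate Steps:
y(w) = 4 + (-4 + w)/(5 + w) (y(w) = 4 + (w - 4)/(5 + w) = 4 + (-4 + w)/(5 + w))
(-5 + y(-3))²*140 - 4 = (-5 + (16 + 5*(-3))/(5 - 3))²*140 - 4 = (-5 + (16 - 15)/2)²*140 - 4 = (-5 + (½)*1)²*140 - 4 = (-5 + ½)²*140 - 4 = (-9/2)²*140 - 4 = (81/4)*140 - 4 = 2835 - 4 = 2831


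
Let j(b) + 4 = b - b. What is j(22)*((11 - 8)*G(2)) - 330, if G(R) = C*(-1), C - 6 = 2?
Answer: -234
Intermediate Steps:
C = 8 (C = 6 + 2 = 8)
G(R) = -8 (G(R) = 8*(-1) = -8)
j(b) = -4 (j(b) = -4 + (b - b) = -4 + 0 = -4)
j(22)*((11 - 8)*G(2)) - 330 = -4*(11 - 8)*(-8) - 330 = -12*(-8) - 330 = -4*(-24) - 330 = 96 - 330 = -234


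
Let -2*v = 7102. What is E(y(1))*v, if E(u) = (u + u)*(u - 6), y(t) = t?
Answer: 35510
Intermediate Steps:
v = -3551 (v = -½*7102 = -3551)
E(u) = 2*u*(-6 + u) (E(u) = (2*u)*(-6 + u) = 2*u*(-6 + u))
E(y(1))*v = (2*1*(-6 + 1))*(-3551) = (2*1*(-5))*(-3551) = -10*(-3551) = 35510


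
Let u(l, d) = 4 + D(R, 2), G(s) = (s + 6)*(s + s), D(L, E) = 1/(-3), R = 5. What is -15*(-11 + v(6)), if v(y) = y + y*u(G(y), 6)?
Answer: -255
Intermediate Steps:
D(L, E) = -⅓
G(s) = 2*s*(6 + s) (G(s) = (6 + s)*(2*s) = 2*s*(6 + s))
u(l, d) = 11/3 (u(l, d) = 4 - ⅓ = 11/3)
v(y) = 14*y/3 (v(y) = y + y*(11/3) = y + 11*y/3 = 14*y/3)
-15*(-11 + v(6)) = -15*(-11 + (14/3)*6) = -15*(-11 + 28) = -15*17 = -255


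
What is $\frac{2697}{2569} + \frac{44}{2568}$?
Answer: $\frac{1759733}{1649298} \approx 1.067$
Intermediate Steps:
$\frac{2697}{2569} + \frac{44}{2568} = 2697 \cdot \frac{1}{2569} + 44 \cdot \frac{1}{2568} = \frac{2697}{2569} + \frac{11}{642} = \frac{1759733}{1649298}$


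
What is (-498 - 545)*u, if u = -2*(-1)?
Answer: -2086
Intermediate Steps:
u = 2
(-498 - 545)*u = (-498 - 545)*2 = -1043*2 = -2086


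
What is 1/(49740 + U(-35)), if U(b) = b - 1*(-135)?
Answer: 1/49840 ≈ 2.0064e-5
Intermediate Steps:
U(b) = 135 + b (U(b) = b + 135 = 135 + b)
1/(49740 + U(-35)) = 1/(49740 + (135 - 35)) = 1/(49740 + 100) = 1/49840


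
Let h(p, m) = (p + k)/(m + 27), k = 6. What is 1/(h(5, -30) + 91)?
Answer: 3/262 ≈ 0.011450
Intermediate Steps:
h(p, m) = (6 + p)/(27 + m) (h(p, m) = (p + 6)/(m + 27) = (6 + p)/(27 + m))
1/(h(5, -30) + 91) = 1/((6 + 5)/(27 - 30) + 91) = 1/(11/(-3) + 91) = 1/(-⅓*11 + 91) = 1/(-11/3 + 91) = 1/(262/3) = 3/262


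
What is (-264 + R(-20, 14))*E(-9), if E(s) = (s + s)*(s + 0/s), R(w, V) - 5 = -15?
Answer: -44388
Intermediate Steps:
R(w, V) = -10 (R(w, V) = 5 - 15 = -10)
E(s) = 2*s² (E(s) = (2*s)*(s + 0) = (2*s)*s = 2*s²)
(-264 + R(-20, 14))*E(-9) = (-264 - 10)*(2*(-9)²) = -548*81 = -274*162 = -44388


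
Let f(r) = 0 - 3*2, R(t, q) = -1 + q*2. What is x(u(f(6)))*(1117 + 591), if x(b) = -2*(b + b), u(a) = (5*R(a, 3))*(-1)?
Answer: 170800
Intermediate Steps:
R(t, q) = -1 + 2*q
f(r) = -6 (f(r) = 0 - 6 = -6)
u(a) = -25 (u(a) = (5*(-1 + 2*3))*(-1) = (5*(-1 + 6))*(-1) = (5*5)*(-1) = 25*(-1) = -25)
x(b) = -4*b
x(u(f(6)))*(1117 + 591) = (-4*(-25))*(1117 + 591) = 100*1708 = 170800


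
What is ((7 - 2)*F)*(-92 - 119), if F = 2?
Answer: -2110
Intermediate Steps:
((7 - 2)*F)*(-92 - 119) = ((7 - 2)*2)*(-92 - 119) = (5*2)*(-211) = 10*(-211) = -2110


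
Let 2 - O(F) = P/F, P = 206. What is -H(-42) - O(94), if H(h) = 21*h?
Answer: 41463/47 ≈ 882.19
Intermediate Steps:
O(F) = 2 - 206/F
-H(-42) - O(94) = -21*(-42) - (2 - 206/94) = -1*(-882) - (2 - 206*1/94) = 882 - (2 - 103/47) = 882 - 1*(-9/47) = 882 + 9/47 = 41463/47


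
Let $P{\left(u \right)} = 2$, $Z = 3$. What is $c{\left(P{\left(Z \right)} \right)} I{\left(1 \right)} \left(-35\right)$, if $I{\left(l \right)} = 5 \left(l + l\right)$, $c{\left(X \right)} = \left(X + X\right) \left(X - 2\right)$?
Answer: $0$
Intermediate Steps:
$c{\left(X \right)} = 2 X \left(-2 + X\right)$
$I{\left(l \right)} = 10 l$ ($I{\left(l \right)} = 5 \cdot 2 l = 10 l$)
$c{\left(P{\left(Z \right)} \right)} I{\left(1 \right)} \left(-35\right) = 2 \cdot 2 \left(-2 + 2\right) 10 \cdot 1 \left(-35\right) = 2 \cdot 2 \cdot 0 \cdot 10 \left(-35\right) = 0 \cdot 10 \left(-35\right) = 0 \left(-35\right) = 0$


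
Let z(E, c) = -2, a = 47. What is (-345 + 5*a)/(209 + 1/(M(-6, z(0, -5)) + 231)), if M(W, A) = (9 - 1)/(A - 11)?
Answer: -164725/312984 ≈ -0.52631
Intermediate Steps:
M(W, A) = 8/(-11 + A)
(-345 + 5*a)/(209 + 1/(M(-6, z(0, -5)) + 231)) = (-345 + 5*47)/(209 + 1/(8/(-11 - 2) + 231)) = (-345 + 235)/(209 + 1/(8/(-13) + 231)) = -110/(209 + 1/(8*(-1/13) + 231)) = -110/(209 + 1/(-8/13 + 231)) = -110/(209 + 1/(2995/13)) = -110/(209 + 13/2995) = -110/625968/2995 = -110*2995/625968 = -164725/312984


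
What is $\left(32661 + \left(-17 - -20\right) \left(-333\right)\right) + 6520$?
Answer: $38182$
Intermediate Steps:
$\left(32661 + \left(-17 - -20\right) \left(-333\right)\right) + 6520 = \left(32661 + \left(-17 + 20\right) \left(-333\right)\right) + 6520 = \left(32661 + 3 \left(-333\right)\right) + 6520 = \left(32661 - 999\right) + 6520 = 31662 + 6520 = 38182$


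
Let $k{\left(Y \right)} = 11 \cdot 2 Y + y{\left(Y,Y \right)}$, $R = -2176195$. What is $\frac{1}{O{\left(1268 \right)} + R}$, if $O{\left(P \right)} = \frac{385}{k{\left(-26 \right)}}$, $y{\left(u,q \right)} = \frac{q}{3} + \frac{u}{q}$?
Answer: $- \frac{1739}{3784404260} \approx -4.5952 \cdot 10^{-7}$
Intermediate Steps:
$y{\left(u,q \right)} = \frac{q}{3} + \frac{u}{q}$ ($y{\left(u,q \right)} = q \frac{1}{3} + \frac{u}{q} = \frac{q}{3} + \frac{u}{q}$)
$k{\left(Y \right)} = 1 + \frac{67 Y}{3}$ ($k{\left(Y \right)} = 11 \cdot 2 Y + \left(\frac{Y}{3} + \frac{Y}{Y}\right) = 22 Y + \left(\frac{Y}{3} + 1\right) = 22 Y + \left(1 + \frac{Y}{3}\right) = 1 + \frac{67 Y}{3}$)
$O{\left(P \right)} = - \frac{1155}{1739}$ ($O{\left(P \right)} = \frac{385}{1 + \frac{67}{3} \left(-26\right)} = \frac{385}{1 - \frac{1742}{3}} = \frac{385}{- \frac{1739}{3}} = 385 \left(- \frac{3}{1739}\right) = - \frac{1155}{1739}$)
$\frac{1}{O{\left(1268 \right)} + R} = \frac{1}{- \frac{1155}{1739} - 2176195} = \frac{1}{- \frac{3784404260}{1739}} = - \frac{1739}{3784404260}$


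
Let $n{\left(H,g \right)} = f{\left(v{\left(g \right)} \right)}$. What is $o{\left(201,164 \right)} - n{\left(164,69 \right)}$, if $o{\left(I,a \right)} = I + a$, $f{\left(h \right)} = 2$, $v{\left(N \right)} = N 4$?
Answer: $363$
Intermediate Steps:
$v{\left(N \right)} = 4 N$
$n{\left(H,g \right)} = 2$
$o{\left(201,164 \right)} - n{\left(164,69 \right)} = \left(201 + 164\right) - 2 = 365 - 2 = 363$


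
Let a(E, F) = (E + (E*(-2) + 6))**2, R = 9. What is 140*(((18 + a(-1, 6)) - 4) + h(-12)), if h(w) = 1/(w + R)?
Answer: 26320/3 ≈ 8773.3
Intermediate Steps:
h(w) = 1/(9 + w) (h(w) = 1/(w + 9) = 1/(9 + w))
a(E, F) = (6 - E)**2 (a(E, F) = (E + (-2*E + 6))**2 = (E + (6 - 2*E))**2 = (6 - E)**2)
140*(((18 + a(-1, 6)) - 4) + h(-12)) = 140*(((18 + (-6 - 1)**2) - 4) + 1/(9 - 12)) = 140*(((18 + (-7)**2) - 4) + 1/(-3)) = 140*(((18 + 49) - 4) - 1/3) = 140*((67 - 4) - 1/3) = 140*(63 - 1/3) = 140*(188/3) = 26320/3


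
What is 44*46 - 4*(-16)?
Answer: 2088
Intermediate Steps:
44*46 - 4*(-16) = 2024 + 64 = 2088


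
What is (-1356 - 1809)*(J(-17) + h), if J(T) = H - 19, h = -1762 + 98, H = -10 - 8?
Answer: 5383665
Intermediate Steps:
H = -18
h = -1664
J(T) = -37 (J(T) = -18 - 19 = -37)
(-1356 - 1809)*(J(-17) + h) = (-1356 - 1809)*(-37 - 1664) = -3165*(-1701) = 5383665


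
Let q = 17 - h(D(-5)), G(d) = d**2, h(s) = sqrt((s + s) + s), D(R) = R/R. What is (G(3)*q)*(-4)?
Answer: -612 + 36*sqrt(3) ≈ -549.65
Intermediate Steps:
D(R) = 1
h(s) = sqrt(3)*sqrt(s) (h(s) = sqrt(2*s + s) = sqrt(3*s) = sqrt(3)*sqrt(s))
q = 17 - sqrt(3) (q = 17 - sqrt(3)*sqrt(1) = 17 - sqrt(3) ≈ 15.268)
(G(3)*q)*(-4) = (3**2*(17 - sqrt(3)))*(-4) = (9*(17 - sqrt(3)))*(-4) = (153 - 9*sqrt(3))*(-4) = -612 + 36*sqrt(3)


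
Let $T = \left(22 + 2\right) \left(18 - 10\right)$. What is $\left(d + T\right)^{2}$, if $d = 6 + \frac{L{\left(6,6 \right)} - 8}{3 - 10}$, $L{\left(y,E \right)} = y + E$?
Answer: $\frac{1909924}{49} \approx 38978.0$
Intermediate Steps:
$L{\left(y,E \right)} = E + y$
$T = 192$ ($T = 24 \cdot 8 = 192$)
$d = \frac{38}{7}$ ($d = 6 + \frac{\left(6 + 6\right) - 8}{3 - 10} = 6 + \frac{12 - 8}{-7} = 6 + 4 \left(- \frac{1}{7}\right) = 6 - \frac{4}{7} = \frac{38}{7} \approx 5.4286$)
$\left(d + T\right)^{2} = \left(\frac{38}{7} + 192\right)^{2} = \left(\frac{1382}{7}\right)^{2} = \frac{1909924}{49}$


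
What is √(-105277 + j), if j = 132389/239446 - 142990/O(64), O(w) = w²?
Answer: I*√6182873165567659422/7662272 ≈ 324.52*I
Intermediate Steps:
j = -8424029549/245192704 (j = 132389/239446 - 142990/(64²) = 132389*(1/239446) - 142990/4096 = 132389/239446 - 142990*1/4096 = 132389/239446 - 71495/2048 = -8424029549/245192704 ≈ -34.357)
√(-105277 + j) = √(-105277 - 8424029549/245192704) = √(-25821576328557/245192704) = I*√6182873165567659422/7662272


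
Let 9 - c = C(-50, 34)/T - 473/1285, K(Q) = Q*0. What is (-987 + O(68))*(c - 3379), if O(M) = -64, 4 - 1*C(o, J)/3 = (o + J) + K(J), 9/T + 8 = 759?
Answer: 33937453181/3855 ≈ 8.8035e+6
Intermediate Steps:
T = 9/751 (T = 9/(-8 + 759) = 9/751 ≈ 0.011984)
K(Q) = 0
C(o, J) = 12 - 3*J - 3*o (C(o, J) = 12 - 3*((o + J) + 0) = 12 - 3*((J + o) + 0) = 12 - 3*(J + o) = 12 + (-3*J - 3*o) = 12 - 3*J - 3*o)
c = -19264586/3855 (c = 9 - ((12 - 3*34 - 3*(-50))/(9/751) - 473/1285) = 9 - ((12 - 102 + 150)*(751/9) - 473*1/1285) = 9 - (60*(751/9) - 473/1285) = 9 - (15020/3 - 473/1285) = 9 - 1*19299281/3855 = 9 - 19299281/3855 = -19264586/3855 ≈ -4997.3)
(-987 + O(68))*(c - 3379) = (-987 - 64)*(-19264586/3855 - 3379) = -1051*(-32290631/3855) = 33937453181/3855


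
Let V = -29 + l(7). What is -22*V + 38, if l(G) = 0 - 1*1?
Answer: 698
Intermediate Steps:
l(G) = -1 (l(G) = 0 - 1 = -1)
V = -30 (V = -29 - 1 = -30)
-22*V + 38 = -22*(-30) + 38 = 660 + 38 = 698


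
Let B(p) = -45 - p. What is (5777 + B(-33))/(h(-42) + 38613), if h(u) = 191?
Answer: 5765/38804 ≈ 0.14857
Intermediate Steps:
(5777 + B(-33))/(h(-42) + 38613) = (5777 + (-45 - 1*(-33)))/(191 + 38613) = (5777 + (-45 + 33))/38804 = (5777 - 12)*(1/38804) = 5765*(1/38804) = 5765/38804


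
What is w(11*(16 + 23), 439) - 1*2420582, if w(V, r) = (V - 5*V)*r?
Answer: -3173906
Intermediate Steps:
w(V, r) = -4*V*r (w(V, r) = (-4*V)*r = -4*V*r)
w(11*(16 + 23), 439) - 1*2420582 = -4*11*(16 + 23)*439 - 1*2420582 = -4*11*39*439 - 2420582 = -4*429*439 - 2420582 = -753324 - 2420582 = -3173906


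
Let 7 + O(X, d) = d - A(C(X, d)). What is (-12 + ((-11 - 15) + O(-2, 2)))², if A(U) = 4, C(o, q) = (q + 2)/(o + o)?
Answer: 2209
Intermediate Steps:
C(o, q) = (2 + q)/(2*o) (C(o, q) = (2 + q)/((2*o)) = (2 + q)*(1/(2*o)) = (2 + q)/(2*o))
O(X, d) = -11 + d (O(X, d) = -7 + (d - 1*4) = -7 + (d - 4) = -7 + (-4 + d) = -11 + d)
(-12 + ((-11 - 15) + O(-2, 2)))² = (-12 + ((-11 - 15) + (-11 + 2)))² = (-12 + (-26 - 9))² = (-12 - 35)² = (-47)² = 2209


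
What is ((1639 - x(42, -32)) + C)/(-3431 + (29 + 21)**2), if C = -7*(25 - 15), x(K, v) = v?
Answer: -1601/931 ≈ -1.7197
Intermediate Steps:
C = -70 (C = -7*10 = -70)
((1639 - x(42, -32)) + C)/(-3431 + (29 + 21)**2) = ((1639 - 1*(-32)) - 70)/(-3431 + (29 + 21)**2) = ((1639 + 32) - 70)/(-3431 + 50**2) = (1671 - 70)/(-3431 + 2500) = 1601/(-931) = 1601*(-1/931) = -1601/931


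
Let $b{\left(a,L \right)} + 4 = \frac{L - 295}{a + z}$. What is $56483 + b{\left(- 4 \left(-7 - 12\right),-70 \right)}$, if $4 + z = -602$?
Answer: $\frac{5986847}{106} \approx 56480.0$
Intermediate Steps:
$z = -606$ ($z = -4 - 602 = -606$)
$b{\left(a,L \right)} = -4 + \frac{-295 + L}{-606 + a}$ ($b{\left(a,L \right)} = -4 + \frac{L - 295}{a - 606} = -4 + \frac{-295 + L}{-606 + a}$)
$56483 + b{\left(- 4 \left(-7 - 12\right),-70 \right)} = 56483 + \frac{2129 - 70 - 4 \left(- 4 \left(-7 - 12\right)\right)}{-606 - 4 \left(-7 - 12\right)} = 56483 + \frac{2129 - 70 - 4 \left(\left(-4\right) \left(-19\right)\right)}{-606 - -76} = 56483 + \frac{2129 - 70 - 304}{-606 + 76} = 56483 + \frac{2129 - 70 - 304}{-530} = 56483 - \frac{351}{106} = \frac{5986847}{106}$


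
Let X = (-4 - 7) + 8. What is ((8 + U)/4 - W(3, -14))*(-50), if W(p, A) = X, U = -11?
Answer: -225/2 ≈ -112.50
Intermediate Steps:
X = -3 (X = -11 + 8 = -3)
W(p, A) = -3
((8 + U)/4 - W(3, -14))*(-50) = ((8 - 11)/4 - 1*(-3))*(-50) = (-3*¼ + 3)*(-50) = (-¾ + 3)*(-50) = (9/4)*(-50) = -225/2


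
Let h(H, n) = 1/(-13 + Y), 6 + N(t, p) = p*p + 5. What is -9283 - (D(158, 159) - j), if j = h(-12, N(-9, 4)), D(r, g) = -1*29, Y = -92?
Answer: -971671/105 ≈ -9254.0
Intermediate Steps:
N(t, p) = -1 + p² (N(t, p) = -6 + (p*p + 5) = -6 + (p² + 5) = -6 + (5 + p²) = -1 + p²)
h(H, n) = -1/105 (h(H, n) = 1/(-13 - 92) = 1/(-105) = -1/105)
D(r, g) = -29
j = -1/105 ≈ -0.0095238
-9283 - (D(158, 159) - j) = -9283 - (-29 - 1*(-1/105)) = -9283 - (-29 + 1/105) = -9283 - 1*(-3044/105) = -9283 + 3044/105 = -971671/105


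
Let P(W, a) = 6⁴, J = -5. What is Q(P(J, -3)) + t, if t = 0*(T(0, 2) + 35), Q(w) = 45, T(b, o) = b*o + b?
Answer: 45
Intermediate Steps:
T(b, o) = b + b*o
P(W, a) = 1296
t = 0 (t = 0*(0*(1 + 2) + 35) = 0*(0*3 + 35) = 0*(0 + 35) = 0*35 = 0)
Q(P(J, -3)) + t = 45 + 0 = 45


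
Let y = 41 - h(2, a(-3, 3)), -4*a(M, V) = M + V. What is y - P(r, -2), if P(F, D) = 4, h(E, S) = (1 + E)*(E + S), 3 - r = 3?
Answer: 31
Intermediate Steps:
r = 0 (r = 3 - 1*3 = 3 - 3 = 0)
a(M, V) = -M/4 - V/4 (a(M, V) = -(M + V)/4 = -M/4 - V/4)
y = 35 (y = 41 - (2 + (-¼*(-3) - ¼*3) + 2² + 2*(-¼*(-3) - ¼*3)) = 41 - (2 + (¾ - ¾) + 4 + 2*(¾ - ¾)) = 41 - (2 + 0 + 4 + 2*0) = 41 - (2 + 0 + 4 + 0) = 41 - 1*6 = 41 - 6 = 35)
y - P(r, -2) = 35 - 1*4 = 35 - 4 = 31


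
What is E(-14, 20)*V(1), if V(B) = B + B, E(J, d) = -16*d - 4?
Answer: -648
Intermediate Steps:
E(J, d) = -4 - 16*d
V(B) = 2*B
E(-14, 20)*V(1) = (-4 - 16*20)*(2*1) = (-4 - 320)*2 = -324*2 = -648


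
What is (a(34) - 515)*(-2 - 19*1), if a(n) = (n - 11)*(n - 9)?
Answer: -1260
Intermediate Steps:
a(n) = (-11 + n)*(-9 + n)
(a(34) - 515)*(-2 - 19*1) = ((99 + 34² - 20*34) - 515)*(-2 - 19*1) = ((99 + 1156 - 680) - 515)*(-2 - 19) = (575 - 515)*(-21) = 60*(-21) = -1260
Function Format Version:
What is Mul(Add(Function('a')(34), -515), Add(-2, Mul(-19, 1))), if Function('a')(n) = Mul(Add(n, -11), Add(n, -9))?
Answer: -1260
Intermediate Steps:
Function('a')(n) = Mul(Add(-11, n), Add(-9, n))
Mul(Add(Function('a')(34), -515), Add(-2, Mul(-19, 1))) = Mul(Add(Add(99, Pow(34, 2), Mul(-20, 34)), -515), Add(-2, Mul(-19, 1))) = Mul(Add(Add(99, 1156, -680), -515), Add(-2, -19)) = Mul(Add(575, -515), -21) = Mul(60, -21) = -1260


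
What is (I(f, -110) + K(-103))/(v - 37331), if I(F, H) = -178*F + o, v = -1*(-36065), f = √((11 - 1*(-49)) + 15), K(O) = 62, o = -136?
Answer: 37/633 + 445*√3/633 ≈ 1.2761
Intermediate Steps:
f = 5*√3 (f = √((11 + 49) + 15) = √(60 + 15) = √75 = 5*√3 ≈ 8.6602)
v = 36065
I(F, H) = -136 - 178*F (I(F, H) = -178*F - 136 = -136 - 178*F)
(I(f, -110) + K(-103))/(v - 37331) = ((-136 - 890*√3) + 62)/(36065 - 37331) = ((-136 - 890*√3) + 62)/(-1266) = (-74 - 890*√3)*(-1/1266) = 37/633 + 445*√3/633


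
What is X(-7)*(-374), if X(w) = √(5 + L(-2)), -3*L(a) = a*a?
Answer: -374*√33/3 ≈ -716.16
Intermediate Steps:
L(a) = -a²/3 (L(a) = -a*a/3 = -a²/3)
X(w) = √33/3 (X(w) = √(5 - ⅓*(-2)²) = √(5 - ⅓*4) = √(5 - 4/3) = √(11/3) = √33/3)
X(-7)*(-374) = (√33/3)*(-374) = -374*√33/3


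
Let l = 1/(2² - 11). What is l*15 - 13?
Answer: -106/7 ≈ -15.143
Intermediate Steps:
l = -⅐ (l = 1/(4 - 11) = 1/(-7) = -⅐ ≈ -0.14286)
l*15 - 13 = -⅐*15 - 13 = -15/7 - 13 = -106/7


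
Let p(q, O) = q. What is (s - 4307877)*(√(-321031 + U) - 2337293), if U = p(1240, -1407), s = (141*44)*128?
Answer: 8212698338145 - 3513765*I*√319791 ≈ 8.2127e+12 - 1.987e+9*I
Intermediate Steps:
s = 794112 (s = 6204*128 = 794112)
U = 1240
(s - 4307877)*(√(-321031 + U) - 2337293) = (794112 - 4307877)*(√(-321031 + 1240) - 2337293) = -3513765*(√(-319791) - 2337293) = -3513765*(I*√319791 - 2337293) = -3513765*(-2337293 + I*√319791) = 8212698338145 - 3513765*I*√319791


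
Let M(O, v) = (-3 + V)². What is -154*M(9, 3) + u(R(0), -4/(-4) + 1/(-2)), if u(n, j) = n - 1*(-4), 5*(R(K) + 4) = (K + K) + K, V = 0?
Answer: -1386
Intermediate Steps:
R(K) = -4 + 3*K/5 (R(K) = -4 + ((K + K) + K)/5 = -4 + (2*K + K)/5 = -4 + (3*K)/5 = -4 + 3*K/5)
u(n, j) = 4 + n (u(n, j) = n + 4 = 4 + n)
M(O, v) = 9 (M(O, v) = (-3 + 0)² = (-3)² = 9)
-154*M(9, 3) + u(R(0), -4/(-4) + 1/(-2)) = -154*9 + (4 + (-4 + (⅗)*0)) = -1386 + (4 + (-4 + 0)) = -1386 + (4 - 4) = -1386 + 0 = -1386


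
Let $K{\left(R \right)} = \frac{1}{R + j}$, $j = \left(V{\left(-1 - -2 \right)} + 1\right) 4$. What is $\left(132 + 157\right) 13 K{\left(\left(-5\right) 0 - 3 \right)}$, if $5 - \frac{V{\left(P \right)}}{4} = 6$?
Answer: $- \frac{3757}{15} \approx -250.47$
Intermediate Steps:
$V{\left(P \right)} = -4$ ($V{\left(P \right)} = 20 - 24 = -4$)
$j = -12$ ($j = \left(-4 + 1\right) 4 = \left(-3\right) 4 = -12$)
$K{\left(R \right)} = \frac{1}{-12 + R}$ ($K{\left(R \right)} = \frac{1}{R - 12} = \frac{1}{-12 + R}$)
$\left(132 + 157\right) 13 K{\left(\left(-5\right) 0 - 3 \right)} = \left(132 + 157\right) \frac{13}{-12 - 3} = 289 \frac{13}{-12 + \left(0 - 3\right)} = 289 \frac{13}{-12 - 3} = 289 \frac{13}{-15} = 289 \cdot 13 \left(- \frac{1}{15}\right) = 289 \left(- \frac{13}{15}\right) = - \frac{3757}{15}$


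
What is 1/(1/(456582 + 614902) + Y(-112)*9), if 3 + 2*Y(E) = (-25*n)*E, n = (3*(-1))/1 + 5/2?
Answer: -1071484/6764814233 ≈ -0.00015839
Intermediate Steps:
n = -½ (n = -3*1 + 5*(½) = -3 + 5/2 = -½ ≈ -0.50000)
Y(E) = -3/2 + 25*E/4 (Y(E) = -3/2 + ((-25*(-½))*E)/2 = -3/2 + (25*E/2)/2 = -3/2 + 25*E/4)
1/(1/(456582 + 614902) + Y(-112)*9) = 1/(1/(456582 + 614902) + (-3/2 + (25/4)*(-112))*9) = 1/(1/1071484 + (-3/2 - 700)*9) = 1/(1/1071484 - 1403/2*9) = 1/(1/1071484 - 12627/2) = 1/(-6764814233/1071484) = -1071484/6764814233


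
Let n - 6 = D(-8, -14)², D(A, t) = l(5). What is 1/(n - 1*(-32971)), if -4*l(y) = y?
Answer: 16/527657 ≈ 3.0323e-5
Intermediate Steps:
l(y) = -y/4
D(A, t) = -5/4 (D(A, t) = -¼*5 = -5/4)
n = 121/16 (n = 6 + (-5/4)² = 6 + 25/16 = 121/16 ≈ 7.5625)
1/(n - 1*(-32971)) = 1/(121/16 - 1*(-32971)) = 1/(121/16 + 32971) = 1/(527657/16) = 16/527657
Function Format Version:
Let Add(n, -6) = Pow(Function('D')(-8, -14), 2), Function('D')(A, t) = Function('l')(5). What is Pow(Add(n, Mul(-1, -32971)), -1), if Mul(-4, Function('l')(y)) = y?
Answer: Rational(16, 527657) ≈ 3.0323e-5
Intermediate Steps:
Function('l')(y) = Mul(Rational(-1, 4), y)
Function('D')(A, t) = Rational(-5, 4) (Function('D')(A, t) = Mul(Rational(-1, 4), 5) = Rational(-5, 4))
n = Rational(121, 16) (n = Add(6, Pow(Rational(-5, 4), 2)) = Add(6, Rational(25, 16)) = Rational(121, 16) ≈ 7.5625)
Pow(Add(n, Mul(-1, -32971)), -1) = Pow(Add(Rational(121, 16), Mul(-1, -32971)), -1) = Pow(Add(Rational(121, 16), 32971), -1) = Pow(Rational(527657, 16), -1) = Rational(16, 527657)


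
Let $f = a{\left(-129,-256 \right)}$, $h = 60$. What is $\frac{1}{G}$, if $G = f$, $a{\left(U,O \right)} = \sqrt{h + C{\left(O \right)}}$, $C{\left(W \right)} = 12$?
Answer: $\frac{\sqrt{2}}{12} \approx 0.11785$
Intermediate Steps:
$a{\left(U,O \right)} = 6 \sqrt{2}$ ($a{\left(U,O \right)} = \sqrt{60 + 12} = \sqrt{72} = 6 \sqrt{2}$)
$f = 6 \sqrt{2} \approx 8.4853$
$G = 6 \sqrt{2} \approx 8.4853$
$\frac{1}{G} = \frac{1}{6 \sqrt{2}} = \frac{\sqrt{2}}{12}$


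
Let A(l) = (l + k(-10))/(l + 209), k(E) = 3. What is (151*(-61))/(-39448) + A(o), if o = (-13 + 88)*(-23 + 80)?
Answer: 52515167/44221208 ≈ 1.1876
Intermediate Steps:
o = 4275 (o = 75*57 = 4275)
A(l) = (3 + l)/(209 + l) (A(l) = (l + 3)/(l + 209) = (3 + l)/(209 + l))
(151*(-61))/(-39448) + A(o) = (151*(-61))/(-39448) + (3 + 4275)/(209 + 4275) = -9211*(-1/39448) + 4278/4484 = 9211/39448 + (1/4484)*4278 = 9211/39448 + 2139/2242 = 52515167/44221208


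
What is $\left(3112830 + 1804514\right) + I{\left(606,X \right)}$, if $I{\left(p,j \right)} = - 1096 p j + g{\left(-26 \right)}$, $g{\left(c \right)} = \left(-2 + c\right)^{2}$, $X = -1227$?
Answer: $819862080$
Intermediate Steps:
$I{\left(p,j \right)} = 784 - 1096 j p$ ($I{\left(p,j \right)} = - 1096 p j + \left(-2 - 26\right)^{2} = - 1096 j p + \left(-28\right)^{2} = - 1096 j p + 784 = 784 - 1096 j p$)
$\left(3112830 + 1804514\right) + I{\left(606,X \right)} = \left(3112830 + 1804514\right) - \left(-784 - 814943952\right) = 4917344 + \left(784 + 814943952\right) = 4917344 + 814944736 = 819862080$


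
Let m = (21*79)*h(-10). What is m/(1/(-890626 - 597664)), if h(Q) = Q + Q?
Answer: 49381462200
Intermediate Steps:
h(Q) = 2*Q
m = -33180 (m = (21*79)*(2*(-10)) = 1659*(-20) = -33180)
m/(1/(-890626 - 597664)) = -33180/(1/(-890626 - 597664)) = -33180/(1/(-1488290)) = -33180/(-1/1488290) = -33180*(-1488290) = 49381462200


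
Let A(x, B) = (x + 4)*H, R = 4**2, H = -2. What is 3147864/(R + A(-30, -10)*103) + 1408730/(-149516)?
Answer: 57886042033/100399994 ≈ 576.55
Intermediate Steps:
R = 16
A(x, B) = -8 - 2*x (A(x, B) = (x + 4)*(-2) = (4 + x)*(-2) = -8 - 2*x)
3147864/(R + A(-30, -10)*103) + 1408730/(-149516) = 3147864/(16 + (-8 - 2*(-30))*103) + 1408730/(-149516) = 3147864/(16 + (-8 + 60)*103) + 1408730*(-1/149516) = 3147864/(16 + 52*103) - 704365/74758 = 3147864/(16 + 5356) - 704365/74758 = 3147864/5372 - 704365/74758 = 3147864*(1/5372) - 704365/74758 = 786966/1343 - 704365/74758 = 57886042033/100399994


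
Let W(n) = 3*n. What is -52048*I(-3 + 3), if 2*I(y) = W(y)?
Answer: 0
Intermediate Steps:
I(y) = 3*y/2 (I(y) = (3*y)/2 = 3*y/2)
-52048*I(-3 + 3) = -78072*(-3 + 3) = -78072*0 = -52048*0 = 0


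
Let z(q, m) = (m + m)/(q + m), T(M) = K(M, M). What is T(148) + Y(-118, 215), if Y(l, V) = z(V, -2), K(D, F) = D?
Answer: 31520/213 ≈ 147.98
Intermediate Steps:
T(M) = M
z(q, m) = 2*m/(m + q) (z(q, m) = (2*m)/(m + q) = 2*m/(m + q))
Y(l, V) = -4/(-2 + V) (Y(l, V) = 2*(-2)/(-2 + V) = -4/(-2 + V))
T(148) + Y(-118, 215) = 148 - 4/(-2 + 215) = 148 - 4/213 = 31520/213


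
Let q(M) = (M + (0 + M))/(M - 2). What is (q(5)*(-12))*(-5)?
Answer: 200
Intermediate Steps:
q(M) = 2*M/(-2 + M) (q(M) = (M + M)/(-2 + M) = (2*M)/(-2 + M) = 2*M/(-2 + M))
(q(5)*(-12))*(-5) = ((2*5/(-2 + 5))*(-12))*(-5) = ((2*5/3)*(-12))*(-5) = ((2*5*(⅓))*(-12))*(-5) = ((10/3)*(-12))*(-5) = -40*(-5) = 200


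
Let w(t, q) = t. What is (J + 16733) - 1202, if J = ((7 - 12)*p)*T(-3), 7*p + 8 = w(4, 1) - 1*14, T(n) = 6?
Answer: 109257/7 ≈ 15608.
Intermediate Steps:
p = -18/7 (p = -8/7 + (4 - 1*14)/7 = -8/7 + (4 - 14)/7 = -8/7 + (⅐)*(-10) = -8/7 - 10/7 = -18/7 ≈ -2.5714)
J = 540/7 (J = ((7 - 12)*(-18/7))*6 = -5*(-18/7)*6 = (90/7)*6 = 540/7 ≈ 77.143)
(J + 16733) - 1202 = (540/7 + 16733) - 1202 = 117671/7 - 1202 = 109257/7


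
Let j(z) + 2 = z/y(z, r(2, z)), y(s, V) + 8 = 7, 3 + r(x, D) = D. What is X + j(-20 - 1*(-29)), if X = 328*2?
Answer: 645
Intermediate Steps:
r(x, D) = -3 + D
y(s, V) = -1 (y(s, V) = -8 + 7 = -1)
X = 656
j(z) = -2 - z (j(z) = -2 + z/(-1) = -2 + z*(-1) = -2 - z)
X + j(-20 - 1*(-29)) = 656 + (-2 - (-20 - 1*(-29))) = 656 + (-2 - (-20 + 29)) = 656 + (-2 - 1*9) = 656 + (-2 - 9) = 656 - 11 = 645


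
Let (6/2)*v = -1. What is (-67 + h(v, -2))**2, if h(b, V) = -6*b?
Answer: 4225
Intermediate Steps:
v = -1/3 (v = (1/3)*(-1) = -1/3 ≈ -0.33333)
(-67 + h(v, -2))**2 = (-67 - 6*(-1/3))**2 = (-67 + 2)**2 = (-65)**2 = 4225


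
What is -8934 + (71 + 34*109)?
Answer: -5157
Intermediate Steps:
-8934 + (71 + 34*109) = -8934 + (71 + 3706) = -8934 + 3777 = -5157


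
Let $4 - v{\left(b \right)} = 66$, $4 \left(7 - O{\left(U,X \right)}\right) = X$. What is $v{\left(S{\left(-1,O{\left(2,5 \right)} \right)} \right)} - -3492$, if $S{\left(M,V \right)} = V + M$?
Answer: $3430$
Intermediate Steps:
$O{\left(U,X \right)} = 7 - \frac{X}{4}$
$S{\left(M,V \right)} = M + V$
$v{\left(b \right)} = -62$ ($v{\left(b \right)} = 4 - 66 = -62$)
$v{\left(S{\left(-1,O{\left(2,5 \right)} \right)} \right)} - -3492 = -62 - -3492 = -62 + 3492 = 3430$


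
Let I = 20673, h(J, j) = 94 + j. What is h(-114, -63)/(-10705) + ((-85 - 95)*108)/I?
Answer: -23194007/24589385 ≈ -0.94325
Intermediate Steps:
h(-114, -63)/(-10705) + ((-85 - 95)*108)/I = (94 - 63)/(-10705) + ((-85 - 95)*108)/20673 = 31*(-1/10705) - 180*108*(1/20673) = -31/10705 - 19440*1/20673 = -31/10705 - 2160/2297 = -23194007/24589385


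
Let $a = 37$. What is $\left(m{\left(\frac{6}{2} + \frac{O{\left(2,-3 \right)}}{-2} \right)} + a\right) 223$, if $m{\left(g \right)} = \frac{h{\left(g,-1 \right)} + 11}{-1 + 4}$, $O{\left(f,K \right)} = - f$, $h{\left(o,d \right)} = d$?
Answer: $\frac{26983}{3} \approx 8994.3$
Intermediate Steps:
$m{\left(g \right)} = \frac{10}{3}$ ($m{\left(g \right)} = \frac{-1 + 11}{-1 + 4} = \frac{10}{3}$)
$\left(m{\left(\frac{6}{2} + \frac{O{\left(2,-3 \right)}}{-2} \right)} + a\right) 223 = \left(\frac{10}{3} + 37\right) 223 = \frac{121}{3} \cdot 223 = \frac{26983}{3}$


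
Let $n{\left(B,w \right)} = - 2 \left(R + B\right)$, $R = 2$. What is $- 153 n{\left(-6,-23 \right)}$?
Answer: $-1224$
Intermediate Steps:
$n{\left(B,w \right)} = -4 - 2 B$ ($n{\left(B,w \right)} = - 2 \left(2 + B\right) = -4 - 2 B$)
$- 153 n{\left(-6,-23 \right)} = - 153 \left(-4 - -12\right) = - 153 \left(-4 + 12\right) = \left(-153\right) 8 = -1224$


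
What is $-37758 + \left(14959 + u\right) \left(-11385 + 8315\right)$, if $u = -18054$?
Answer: $9463892$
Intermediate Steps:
$-37758 + \left(14959 + u\right) \left(-11385 + 8315\right) = -37758 + \left(14959 - 18054\right) \left(-11385 + 8315\right) = -37758 - -9501650 = -37758 + 9501650 = 9463892$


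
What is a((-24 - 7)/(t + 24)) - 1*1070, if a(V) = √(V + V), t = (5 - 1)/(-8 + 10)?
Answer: -1070 + I*√403/13 ≈ -1070.0 + 1.5442*I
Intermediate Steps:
t = 2 (t = 4/2 = 4*(½) = 2)
a(V) = √2*√V (a(V) = √(2*V) = √2*√V)
a((-24 - 7)/(t + 24)) - 1*1070 = √2*√((-24 - 7)/(2 + 24)) - 1*1070 = √2*√(-31/26) - 1070 = √2*(I*√806/26) - 1070 = I*√403/13 - 1070 = -1070 + I*√403/13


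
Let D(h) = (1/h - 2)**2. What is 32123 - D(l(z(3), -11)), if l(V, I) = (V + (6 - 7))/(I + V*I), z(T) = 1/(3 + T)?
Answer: 798586/25 ≈ 31943.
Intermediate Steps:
l(V, I) = (-1 + V)/(I + I*V) (l(V, I) = (V - 1)/(I + I*V) = (-1 + V)/(I + I*V))
D(h) = (-2 + 1/h)**2 (D(h) = (1/h - 2)**2 = (-2 + 1/h)**2)
32123 - D(l(z(3), -11)) = 32123 - (-1 + 2*((-1 + 1/(3 + 3))/((-11)*(1 + 1/(3 + 3)))))**2/((-1 + 1/(3 + 3))/((-11)*(1 + 1/(3 + 3))))**2 = 32123 - (-1 + 2*(-(-1 + 1/6)/(11*(1 + 1/6))))**2/(-(-1 + 1/6)/(11*(1 + 1/6)))**2 = 32123 - (-1 + 2*(-1/11*(-5/6)/7/6))**2/(-1/11*(-5/6)/7/6)**2 = 32123 - (-1 + 2*(-1/11*6/7*(-5/6)))**2/(-1/11*6/7*(-5/6))**2 = 32123 - (-1 + 2*(5/77))**2/(5/77)**2 = 32123 - 5929*(-1 + 10/77)**2/25 = 32123 - 5929*(-67/77)**2/25 = 32123 - 5929*4489/(25*5929) = 32123 - 1*4489/25 = 32123 - 4489/25 = 798586/25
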